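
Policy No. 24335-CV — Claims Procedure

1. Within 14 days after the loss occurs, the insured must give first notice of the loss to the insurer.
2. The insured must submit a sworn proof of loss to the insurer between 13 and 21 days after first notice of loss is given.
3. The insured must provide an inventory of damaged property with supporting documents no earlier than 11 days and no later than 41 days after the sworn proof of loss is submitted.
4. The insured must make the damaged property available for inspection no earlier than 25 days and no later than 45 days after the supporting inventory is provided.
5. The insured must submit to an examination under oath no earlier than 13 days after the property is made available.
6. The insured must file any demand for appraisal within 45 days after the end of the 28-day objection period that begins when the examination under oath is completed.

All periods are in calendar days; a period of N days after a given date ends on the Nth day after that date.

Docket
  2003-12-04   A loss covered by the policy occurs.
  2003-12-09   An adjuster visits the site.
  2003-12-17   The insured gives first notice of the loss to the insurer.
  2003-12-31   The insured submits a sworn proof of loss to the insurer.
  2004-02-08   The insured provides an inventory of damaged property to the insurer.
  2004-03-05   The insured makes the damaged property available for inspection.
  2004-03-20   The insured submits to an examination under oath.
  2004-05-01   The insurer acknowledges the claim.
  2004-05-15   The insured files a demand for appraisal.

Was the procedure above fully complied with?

Step 1: 14 days after 2003-12-04 (when the loss occurs) is 2003-12-18; done 2003-12-17 — timely.
Step 2: the window is 13–21 days after 2003-12-17 (when first notice of loss is given), so 2003-12-30 through 2004-01-07; 2003-12-31 falls inside that range.
Step 3: the window is 11–41 days after 2003-12-31 (when the sworn proof of loss is submitted), so 2004-01-11 through 2004-02-10; 2004-02-08 falls inside that range.
Step 4: the window is 25–45 days after 2004-02-08 (when the supporting inventory is provided), so 2004-03-04 through 2004-03-24; done 2004-03-05 — within the window.
Step 5: the earliest permitted date is 13 days after 2004-03-05 (when the property is made available), i.e. 2004-03-18; 2004-03-20 is on or after that date.
Step 6: 45 days after 2004-04-17 (end of the 28-day objection period, which began when the examination under oath is completed on 2004-03-20) is 2004-06-01; done 2004-05-15 — timely.

Yes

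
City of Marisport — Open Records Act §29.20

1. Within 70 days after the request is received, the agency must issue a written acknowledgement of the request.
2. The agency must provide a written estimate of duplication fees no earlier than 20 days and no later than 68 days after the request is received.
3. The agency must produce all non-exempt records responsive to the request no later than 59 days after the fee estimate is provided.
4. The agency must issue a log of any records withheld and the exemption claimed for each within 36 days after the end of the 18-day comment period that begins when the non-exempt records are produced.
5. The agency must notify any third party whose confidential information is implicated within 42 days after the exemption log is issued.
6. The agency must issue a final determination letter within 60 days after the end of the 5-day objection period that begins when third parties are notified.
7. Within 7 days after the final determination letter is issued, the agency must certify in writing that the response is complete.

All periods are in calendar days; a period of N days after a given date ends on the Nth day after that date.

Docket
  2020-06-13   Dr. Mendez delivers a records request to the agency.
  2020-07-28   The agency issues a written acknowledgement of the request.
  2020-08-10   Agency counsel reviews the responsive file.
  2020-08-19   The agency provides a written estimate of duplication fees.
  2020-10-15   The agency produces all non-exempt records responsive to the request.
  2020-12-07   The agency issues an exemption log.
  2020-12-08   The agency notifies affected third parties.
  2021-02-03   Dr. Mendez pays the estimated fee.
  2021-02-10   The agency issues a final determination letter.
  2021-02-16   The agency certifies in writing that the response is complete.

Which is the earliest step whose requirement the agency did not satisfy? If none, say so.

None — every step was satisfied

(1) due by 2020-06-13 + 70 days = 2020-08-22; completed 2020-07-28, before the deadline.
(2) the permitted window runs from 2020-06-13 + 20 = 2020-07-03 to 2020-06-13 + 68 = 2020-08-20; done 2020-08-19, which is between those dates.
(3) due by 2020-08-19 + 59 days = 2020-10-17; 2020-10-15 is within that limit.
(4) due by 2020-11-02 + 36 days = 2020-12-08; 2020-12-07 is within that limit.
(5) due by 2020-12-07 + 42 days = 2021-01-18; done 2020-12-08 — timely.
(6) due by 2020-12-13 + 60 days = 2021-02-11; done 2021-02-10 — timely.
(7) due by 2021-02-10 + 7 days = 2021-02-17; 2021-02-16 is within that limit.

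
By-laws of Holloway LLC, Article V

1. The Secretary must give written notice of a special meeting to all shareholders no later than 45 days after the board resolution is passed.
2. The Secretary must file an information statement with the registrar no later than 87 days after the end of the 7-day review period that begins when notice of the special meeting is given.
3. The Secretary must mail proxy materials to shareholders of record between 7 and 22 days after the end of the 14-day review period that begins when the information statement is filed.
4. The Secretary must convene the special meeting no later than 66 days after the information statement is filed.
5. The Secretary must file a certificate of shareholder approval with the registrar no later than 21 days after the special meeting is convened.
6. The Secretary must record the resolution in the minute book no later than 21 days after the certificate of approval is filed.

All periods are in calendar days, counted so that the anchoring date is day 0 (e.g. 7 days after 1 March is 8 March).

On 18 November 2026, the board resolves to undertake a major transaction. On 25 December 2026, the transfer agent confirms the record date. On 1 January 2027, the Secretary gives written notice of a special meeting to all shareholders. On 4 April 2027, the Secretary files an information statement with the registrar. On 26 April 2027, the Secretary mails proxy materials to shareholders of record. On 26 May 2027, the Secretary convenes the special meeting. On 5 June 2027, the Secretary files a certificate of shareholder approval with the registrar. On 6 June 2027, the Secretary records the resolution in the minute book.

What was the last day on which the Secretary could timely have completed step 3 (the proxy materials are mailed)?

10 May 2027

The information statement is filed on 4 April 2027; the 14-day review period therefore ends 18 April 2027, and step 3 runs from that date. The window is 7–22 days after 18 April 2027; it closes on 10 May 2027.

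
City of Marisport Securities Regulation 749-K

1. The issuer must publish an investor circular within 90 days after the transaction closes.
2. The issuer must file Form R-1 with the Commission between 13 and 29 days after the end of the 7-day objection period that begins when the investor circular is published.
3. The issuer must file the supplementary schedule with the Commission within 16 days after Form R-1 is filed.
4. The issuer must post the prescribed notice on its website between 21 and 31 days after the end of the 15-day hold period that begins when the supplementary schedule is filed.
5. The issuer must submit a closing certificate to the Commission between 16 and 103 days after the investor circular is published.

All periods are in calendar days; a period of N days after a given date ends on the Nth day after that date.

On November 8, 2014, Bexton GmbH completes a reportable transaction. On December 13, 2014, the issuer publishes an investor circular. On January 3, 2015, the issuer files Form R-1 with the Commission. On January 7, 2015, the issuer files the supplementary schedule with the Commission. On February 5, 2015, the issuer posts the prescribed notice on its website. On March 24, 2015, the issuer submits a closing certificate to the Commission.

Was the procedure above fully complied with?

(1) due by November 8, 2014 + 90 days = February 6, 2015; done December 13, 2014 — timely.
(2) the permitted window runs from December 20, 2014 + 13 = January 2, 2015 to December 20, 2014 + 29 = January 18, 2015; done January 3, 2015, which is between those dates.
(3) due by January 3, 2015 + 16 days = January 19, 2015; January 7, 2015 is within that limit.
(4) the permitted window runs from January 22, 2015 + 21 = February 12, 2015 to January 22, 2015 + 31 = February 22, 2015; February 5, 2015 is 7 days too early.

No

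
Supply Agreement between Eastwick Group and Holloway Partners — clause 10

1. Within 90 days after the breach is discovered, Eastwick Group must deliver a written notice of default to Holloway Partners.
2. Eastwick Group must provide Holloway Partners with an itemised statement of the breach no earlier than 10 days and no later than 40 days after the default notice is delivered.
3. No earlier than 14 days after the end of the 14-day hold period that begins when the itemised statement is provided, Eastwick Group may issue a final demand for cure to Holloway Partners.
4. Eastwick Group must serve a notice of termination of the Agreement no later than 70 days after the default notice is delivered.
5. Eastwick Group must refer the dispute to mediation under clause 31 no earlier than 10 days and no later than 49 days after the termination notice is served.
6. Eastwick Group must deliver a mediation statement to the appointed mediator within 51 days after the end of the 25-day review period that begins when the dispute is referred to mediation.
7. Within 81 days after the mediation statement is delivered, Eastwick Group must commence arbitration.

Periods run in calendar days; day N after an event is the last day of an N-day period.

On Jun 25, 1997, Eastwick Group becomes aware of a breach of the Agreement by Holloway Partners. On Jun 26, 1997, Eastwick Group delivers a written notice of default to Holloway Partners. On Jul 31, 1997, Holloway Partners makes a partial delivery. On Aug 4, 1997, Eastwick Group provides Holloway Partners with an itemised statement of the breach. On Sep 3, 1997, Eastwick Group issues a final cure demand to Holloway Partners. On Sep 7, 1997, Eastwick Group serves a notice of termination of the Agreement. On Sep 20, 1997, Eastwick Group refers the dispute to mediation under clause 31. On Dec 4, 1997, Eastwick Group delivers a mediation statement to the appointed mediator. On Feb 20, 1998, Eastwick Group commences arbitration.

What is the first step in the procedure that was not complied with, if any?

Step 1 — counting 90 days from Jun 25, 1997 (when the breach is discovered) gives a deadline of Sep 23, 1997; Jun 26, 1997 is within that limit.
Step 2 — 10 and 40 days from Jun 26, 1997 (when the default notice is delivered) are Jul 6, 1997 and Aug 5, 1997 respectively; done Aug 4, 1997, which is between those dates.
Step 3 — must wait 14 days from Aug 18, 1997 (end of the 14-day hold period, which began when the itemised statement is provided on Aug 4, 1997), so not before Sep 1, 1997; Sep 3, 1997 is on or after that date.
Step 4 — counting 70 days from Jun 26, 1997 (when the default notice is delivered) gives a deadline of Sep 4, 1997; done Sep 7, 1997 — 3 days late.

Step 4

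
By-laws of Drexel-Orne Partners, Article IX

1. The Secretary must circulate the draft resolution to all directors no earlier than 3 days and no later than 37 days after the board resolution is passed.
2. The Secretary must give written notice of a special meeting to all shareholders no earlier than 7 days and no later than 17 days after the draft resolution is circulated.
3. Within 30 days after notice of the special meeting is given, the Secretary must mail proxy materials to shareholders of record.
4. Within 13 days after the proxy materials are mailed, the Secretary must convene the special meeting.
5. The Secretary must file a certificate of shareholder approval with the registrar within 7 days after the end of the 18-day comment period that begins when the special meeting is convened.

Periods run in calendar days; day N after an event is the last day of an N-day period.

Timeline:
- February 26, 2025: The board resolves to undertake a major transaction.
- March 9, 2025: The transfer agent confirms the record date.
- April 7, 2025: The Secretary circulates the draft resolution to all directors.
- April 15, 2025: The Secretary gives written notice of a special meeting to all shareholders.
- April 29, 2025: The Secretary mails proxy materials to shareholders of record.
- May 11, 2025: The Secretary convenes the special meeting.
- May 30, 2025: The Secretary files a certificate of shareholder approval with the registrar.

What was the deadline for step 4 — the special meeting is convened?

May 12, 2025

Step 4 runs from April 29, 2025, when the proxy materials are mailed. 13 days after April 29, 2025 is May 12, 2025.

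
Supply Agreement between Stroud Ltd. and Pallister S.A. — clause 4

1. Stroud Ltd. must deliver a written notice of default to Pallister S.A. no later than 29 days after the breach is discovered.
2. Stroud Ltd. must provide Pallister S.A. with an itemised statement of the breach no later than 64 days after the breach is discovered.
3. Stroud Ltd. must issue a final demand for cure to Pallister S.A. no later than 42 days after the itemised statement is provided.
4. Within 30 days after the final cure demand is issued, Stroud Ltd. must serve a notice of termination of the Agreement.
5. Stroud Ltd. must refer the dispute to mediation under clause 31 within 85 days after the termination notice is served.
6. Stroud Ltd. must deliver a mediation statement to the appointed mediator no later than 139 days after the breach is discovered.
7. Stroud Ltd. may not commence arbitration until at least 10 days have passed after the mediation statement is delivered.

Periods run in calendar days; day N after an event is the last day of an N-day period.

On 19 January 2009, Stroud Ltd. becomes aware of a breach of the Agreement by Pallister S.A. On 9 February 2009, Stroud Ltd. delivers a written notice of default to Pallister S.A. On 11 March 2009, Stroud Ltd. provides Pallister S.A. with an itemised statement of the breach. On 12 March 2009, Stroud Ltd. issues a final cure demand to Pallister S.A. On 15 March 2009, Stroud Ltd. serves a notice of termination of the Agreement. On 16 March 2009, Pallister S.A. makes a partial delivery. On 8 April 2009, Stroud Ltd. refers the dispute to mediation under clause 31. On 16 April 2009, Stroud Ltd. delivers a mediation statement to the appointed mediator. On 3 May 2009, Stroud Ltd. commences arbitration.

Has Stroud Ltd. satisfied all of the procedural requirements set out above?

Yes

Step 1 — counting 29 days from 19 January 2009 (when the breach is discovered) gives a deadline of 17 February 2009; completed 9 February 2009, before the deadline.
Step 2 — counting 64 days from 19 January 2009 (when the breach is discovered) gives a deadline of 24 March 2009; completed 11 March 2009, before the deadline.
Step 3 — counting 42 days from 11 March 2009 (when the itemised statement is provided) gives a deadline of 22 April 2009; 12 March 2009 is within that limit.
Step 4 — counting 30 days from 12 March 2009 (when the final cure demand is issued) gives a deadline of 11 April 2009; done 15 March 2009 — timely.
Step 5 — counting 85 days from 15 March 2009 (when the termination notice is served) gives a deadline of 8 June 2009; 8 April 2009 is within that limit.
Step 6 — counting 139 days from 19 January 2009 (when the breach is discovered) gives a deadline of 7 June 2009; done 16 April 2009 — timely.
Step 7 — must wait 10 days from 16 April 2009 (when the mediation statement is delivered), so not before 26 April 2009; done 3 May 2009, after the minimum wait.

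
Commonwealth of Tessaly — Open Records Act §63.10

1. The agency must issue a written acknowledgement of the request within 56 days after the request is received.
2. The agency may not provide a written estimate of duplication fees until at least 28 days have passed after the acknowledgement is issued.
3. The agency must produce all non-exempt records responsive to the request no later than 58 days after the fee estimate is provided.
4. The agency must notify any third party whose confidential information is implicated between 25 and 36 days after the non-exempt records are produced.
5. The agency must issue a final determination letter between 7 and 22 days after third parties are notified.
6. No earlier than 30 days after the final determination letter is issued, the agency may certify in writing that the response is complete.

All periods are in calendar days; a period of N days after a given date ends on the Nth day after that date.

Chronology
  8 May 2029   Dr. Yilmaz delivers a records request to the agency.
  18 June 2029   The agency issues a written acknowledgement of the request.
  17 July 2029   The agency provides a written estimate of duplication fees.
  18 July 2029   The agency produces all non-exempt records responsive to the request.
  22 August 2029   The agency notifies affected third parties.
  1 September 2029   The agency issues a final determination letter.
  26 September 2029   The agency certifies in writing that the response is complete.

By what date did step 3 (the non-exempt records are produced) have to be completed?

13 September 2029

Step 3 runs from 17 July 2029, when the fee estimate is provided. 58 days after 17 July 2029 is 13 September 2029.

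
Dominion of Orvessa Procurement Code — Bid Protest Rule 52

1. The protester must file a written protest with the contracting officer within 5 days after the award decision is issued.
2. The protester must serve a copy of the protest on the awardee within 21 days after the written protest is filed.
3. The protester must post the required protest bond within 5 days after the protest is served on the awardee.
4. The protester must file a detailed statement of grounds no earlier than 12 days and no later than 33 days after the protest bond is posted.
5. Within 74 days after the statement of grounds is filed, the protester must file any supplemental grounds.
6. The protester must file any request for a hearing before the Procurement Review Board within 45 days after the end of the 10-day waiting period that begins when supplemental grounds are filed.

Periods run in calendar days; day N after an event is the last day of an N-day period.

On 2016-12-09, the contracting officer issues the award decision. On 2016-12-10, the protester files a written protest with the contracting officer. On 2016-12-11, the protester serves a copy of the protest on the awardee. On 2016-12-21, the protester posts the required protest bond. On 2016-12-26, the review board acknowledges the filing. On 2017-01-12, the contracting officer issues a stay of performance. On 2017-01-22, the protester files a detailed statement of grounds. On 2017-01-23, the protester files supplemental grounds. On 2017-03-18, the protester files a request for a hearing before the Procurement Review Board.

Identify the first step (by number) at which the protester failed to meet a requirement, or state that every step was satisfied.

Step 3

(1) due by 2016-12-09 + 5 days = 2016-12-14; 2016-12-10 is within that limit.
(2) due by 2016-12-10 + 21 days = 2016-12-31; completed 2016-12-11, before the deadline.
(3) due by 2016-12-11 + 5 days = 2016-12-16; 2016-12-21 misses that deadline by 5 days.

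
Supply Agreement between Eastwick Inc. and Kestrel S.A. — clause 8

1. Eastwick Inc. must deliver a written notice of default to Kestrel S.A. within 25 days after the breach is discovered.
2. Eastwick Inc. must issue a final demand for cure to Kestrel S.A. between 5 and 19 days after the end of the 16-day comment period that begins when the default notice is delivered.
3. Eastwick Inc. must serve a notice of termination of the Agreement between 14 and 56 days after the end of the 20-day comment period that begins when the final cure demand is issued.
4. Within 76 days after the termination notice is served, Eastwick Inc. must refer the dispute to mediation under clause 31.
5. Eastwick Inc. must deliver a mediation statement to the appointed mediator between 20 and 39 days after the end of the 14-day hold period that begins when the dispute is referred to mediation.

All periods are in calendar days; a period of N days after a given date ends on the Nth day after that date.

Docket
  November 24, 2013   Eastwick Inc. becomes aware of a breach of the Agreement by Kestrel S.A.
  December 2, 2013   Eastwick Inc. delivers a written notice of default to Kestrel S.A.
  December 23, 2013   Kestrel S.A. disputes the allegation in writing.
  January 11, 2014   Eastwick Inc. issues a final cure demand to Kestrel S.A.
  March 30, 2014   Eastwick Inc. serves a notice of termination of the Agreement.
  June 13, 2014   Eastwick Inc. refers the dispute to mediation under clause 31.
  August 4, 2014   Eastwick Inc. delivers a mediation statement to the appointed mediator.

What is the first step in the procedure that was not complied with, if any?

(1) due by November 24, 2013 + 25 days = December 19, 2013; December 2, 2013 is within that limit.
(2) the permitted window runs from December 18, 2013 + 5 = December 23, 2013 to December 18, 2013 + 19 = January 6, 2014; done January 11, 2014 — 5 days after the window closed.
Later steps need not be reached.

Step 2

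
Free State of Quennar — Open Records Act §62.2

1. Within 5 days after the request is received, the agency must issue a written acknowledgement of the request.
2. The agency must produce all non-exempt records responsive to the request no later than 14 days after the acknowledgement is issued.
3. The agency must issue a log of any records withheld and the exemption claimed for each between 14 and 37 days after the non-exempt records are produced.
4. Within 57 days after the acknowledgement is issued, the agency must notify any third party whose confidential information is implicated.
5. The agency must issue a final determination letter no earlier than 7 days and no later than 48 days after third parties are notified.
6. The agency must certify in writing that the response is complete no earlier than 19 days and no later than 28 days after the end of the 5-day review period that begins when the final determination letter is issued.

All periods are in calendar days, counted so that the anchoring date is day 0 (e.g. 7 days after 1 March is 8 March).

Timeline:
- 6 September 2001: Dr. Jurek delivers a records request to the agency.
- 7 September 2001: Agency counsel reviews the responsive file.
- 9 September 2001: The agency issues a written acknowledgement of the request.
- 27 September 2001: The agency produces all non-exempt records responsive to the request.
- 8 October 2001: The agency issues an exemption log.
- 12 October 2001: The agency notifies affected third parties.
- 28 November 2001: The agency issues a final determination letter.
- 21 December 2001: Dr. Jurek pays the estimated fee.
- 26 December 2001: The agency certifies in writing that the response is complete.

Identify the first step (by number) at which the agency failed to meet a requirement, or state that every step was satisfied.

Step 2

Step 1: 5 days after 6 September 2001 (when the request is received) is 11 September 2001; completed 9 September 2001, before the deadline.
Step 2: 14 days after 9 September 2001 (when the acknowledgement is issued) is 23 September 2001; not done until 27 September 2001, 4 days after the deadline.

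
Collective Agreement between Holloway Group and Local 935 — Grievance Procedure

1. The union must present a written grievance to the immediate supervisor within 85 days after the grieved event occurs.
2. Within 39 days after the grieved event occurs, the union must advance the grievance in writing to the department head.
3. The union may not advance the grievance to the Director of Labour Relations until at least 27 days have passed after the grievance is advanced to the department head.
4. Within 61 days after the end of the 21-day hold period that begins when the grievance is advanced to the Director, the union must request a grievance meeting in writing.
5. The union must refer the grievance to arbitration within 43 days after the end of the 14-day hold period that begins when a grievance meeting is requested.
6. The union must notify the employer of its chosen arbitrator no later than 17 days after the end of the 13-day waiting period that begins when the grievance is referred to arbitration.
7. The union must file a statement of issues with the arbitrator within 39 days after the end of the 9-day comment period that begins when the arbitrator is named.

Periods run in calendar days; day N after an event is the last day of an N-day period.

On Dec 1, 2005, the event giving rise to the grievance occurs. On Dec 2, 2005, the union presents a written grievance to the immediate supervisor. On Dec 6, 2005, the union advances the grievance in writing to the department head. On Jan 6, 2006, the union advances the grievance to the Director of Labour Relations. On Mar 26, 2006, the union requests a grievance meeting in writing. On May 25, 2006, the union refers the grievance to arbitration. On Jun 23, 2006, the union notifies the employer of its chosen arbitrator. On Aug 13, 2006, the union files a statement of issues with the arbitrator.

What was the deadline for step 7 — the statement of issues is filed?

The arbitrator is named on Jun 23, 2006; the 9-day comment period therefore ends Jul 2, 2006, and step 7 runs from that date. 39 days after Jul 2, 2006 is Aug 10, 2006.

Aug 10, 2006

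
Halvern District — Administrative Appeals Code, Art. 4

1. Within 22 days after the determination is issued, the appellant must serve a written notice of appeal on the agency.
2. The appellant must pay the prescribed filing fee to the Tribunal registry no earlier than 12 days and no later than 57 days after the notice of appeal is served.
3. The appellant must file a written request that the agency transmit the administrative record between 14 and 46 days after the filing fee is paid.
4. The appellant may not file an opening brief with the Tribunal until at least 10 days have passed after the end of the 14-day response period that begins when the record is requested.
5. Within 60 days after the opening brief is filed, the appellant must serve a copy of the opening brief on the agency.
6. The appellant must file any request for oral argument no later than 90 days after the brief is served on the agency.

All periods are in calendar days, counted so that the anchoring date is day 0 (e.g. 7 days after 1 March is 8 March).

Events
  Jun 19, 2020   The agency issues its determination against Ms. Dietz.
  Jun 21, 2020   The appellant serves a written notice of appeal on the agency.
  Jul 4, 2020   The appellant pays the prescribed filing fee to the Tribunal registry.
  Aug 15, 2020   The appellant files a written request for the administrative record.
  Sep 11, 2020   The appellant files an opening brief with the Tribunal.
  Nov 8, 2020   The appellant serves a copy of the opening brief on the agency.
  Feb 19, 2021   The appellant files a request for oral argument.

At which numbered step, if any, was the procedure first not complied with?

Step 1: 22 days after Jun 19, 2020 (when the determination is issued) is Jul 11, 2020; Jun 21, 2020 is within that limit.
Step 2: the window is 12–57 days after Jun 21, 2020 (when the notice of appeal is served), so Jul 3, 2020 through Aug 17, 2020; done Jul 4, 2020, which is between those dates.
Step 3: the window is 14–46 days after Jul 4, 2020 (when the filing fee is paid), so Jul 18, 2020 through Aug 19, 2020; done Aug 15, 2020, which is between those dates.
Step 4: the earliest permitted date is 10 days after Aug 29, 2020 (end of the 14-day response period, which began when the record is requested on Aug 15, 2020), i.e. Sep 8, 2020; Sep 11, 2020 is on or after that date.
Step 5: 60 days after Sep 11, 2020 (when the opening brief is filed) is Nov 10, 2020; done Nov 8, 2020 — timely.
Step 6: 90 days after Nov 8, 2020 (when the brief is served on the agency) is Feb 6, 2021; not done until Feb 19, 2021, 13 days after the deadline.
The procedure was therefore not followed at step 6.

Step 6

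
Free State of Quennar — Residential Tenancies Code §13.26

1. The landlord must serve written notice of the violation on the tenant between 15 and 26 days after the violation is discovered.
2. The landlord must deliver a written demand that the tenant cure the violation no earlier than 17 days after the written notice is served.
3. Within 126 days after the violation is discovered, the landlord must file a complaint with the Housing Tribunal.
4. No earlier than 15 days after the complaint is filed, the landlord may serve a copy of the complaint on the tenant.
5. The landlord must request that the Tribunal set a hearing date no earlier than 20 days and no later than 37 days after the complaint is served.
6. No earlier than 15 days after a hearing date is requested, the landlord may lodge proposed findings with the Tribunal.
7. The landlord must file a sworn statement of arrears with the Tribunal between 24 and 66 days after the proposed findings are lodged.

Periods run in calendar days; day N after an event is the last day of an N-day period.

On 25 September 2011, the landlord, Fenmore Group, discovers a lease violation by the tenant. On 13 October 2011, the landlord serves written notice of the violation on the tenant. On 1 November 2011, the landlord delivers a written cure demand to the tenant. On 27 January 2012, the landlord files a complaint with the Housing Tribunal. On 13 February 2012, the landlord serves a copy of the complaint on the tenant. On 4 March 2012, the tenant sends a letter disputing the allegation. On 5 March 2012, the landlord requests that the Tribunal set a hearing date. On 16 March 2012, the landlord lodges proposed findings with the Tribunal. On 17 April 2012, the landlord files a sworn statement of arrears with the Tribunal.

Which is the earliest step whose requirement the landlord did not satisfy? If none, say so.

Step 1: the window is 15–26 days after 25 September 2011 (when the violation is discovered), so 10 October 2011 through 21 October 2011; done 13 October 2011 — within the window.
Step 2: the earliest permitted date is 17 days after 13 October 2011 (when the written notice is served), i.e. 30 October 2011; done 1 November 2011, after the minimum wait.
Step 3: 126 days after 25 September 2011 (when the violation is discovered) is 29 January 2012; completed 27 January 2012, before the deadline.
Step 4: the earliest permitted date is 15 days after 27 January 2012 (when the complaint is filed), i.e. 11 February 2012; done 13 February 2012, after the minimum wait.
Step 5: the window is 20–37 days after 13 February 2012 (when the complaint is served), so 4 March 2012 through 21 March 2012; done 5 March 2012, which is between those dates.
Step 6: the earliest permitted date is 15 days after 5 March 2012 (when a hearing date is requested), i.e. 20 March 2012; 16 March 2012 is 4 days before the earliest permitted date.

Step 6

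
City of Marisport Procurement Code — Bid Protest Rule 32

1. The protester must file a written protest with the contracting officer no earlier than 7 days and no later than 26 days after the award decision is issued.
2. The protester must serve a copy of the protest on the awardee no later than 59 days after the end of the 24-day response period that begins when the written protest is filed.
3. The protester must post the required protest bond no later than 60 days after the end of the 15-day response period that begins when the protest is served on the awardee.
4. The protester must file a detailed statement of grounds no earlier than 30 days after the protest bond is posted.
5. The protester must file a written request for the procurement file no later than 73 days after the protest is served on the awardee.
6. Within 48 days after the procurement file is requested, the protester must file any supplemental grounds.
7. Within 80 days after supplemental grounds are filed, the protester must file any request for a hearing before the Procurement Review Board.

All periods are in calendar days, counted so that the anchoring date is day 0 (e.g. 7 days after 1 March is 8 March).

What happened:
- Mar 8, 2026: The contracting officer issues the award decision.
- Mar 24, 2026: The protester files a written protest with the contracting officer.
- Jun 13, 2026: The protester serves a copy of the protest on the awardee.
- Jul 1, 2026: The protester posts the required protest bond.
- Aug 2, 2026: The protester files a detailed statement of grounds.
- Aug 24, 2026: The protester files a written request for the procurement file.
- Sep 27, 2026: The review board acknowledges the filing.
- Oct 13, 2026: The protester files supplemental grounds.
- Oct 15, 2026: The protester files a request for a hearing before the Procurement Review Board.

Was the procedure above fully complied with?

No

(1) the permitted window runs from Mar 8, 2026 + 7 = Mar 15, 2026 to Mar 8, 2026 + 26 = Apr 3, 2026; done Mar 24, 2026 — within the window.
(2) due by Apr 17, 2026 + 59 days = Jun 15, 2026; Jun 13, 2026 is within that limit.
(3) due by Jun 28, 2026 + 60 days = Aug 27, 2026; Jul 1, 2026 is within that limit.
(4) permitted from Jul 1, 2026 + 30 days = Jul 31, 2026 onward; Aug 2, 2026 is on or after that date.
(5) due by Jun 13, 2026 + 73 days = Aug 25, 2026; Aug 24, 2026 is within that limit.
(6) due by Aug 24, 2026 + 48 days = Oct 11, 2026; not done until Oct 13, 2026, 2 days after the deadline.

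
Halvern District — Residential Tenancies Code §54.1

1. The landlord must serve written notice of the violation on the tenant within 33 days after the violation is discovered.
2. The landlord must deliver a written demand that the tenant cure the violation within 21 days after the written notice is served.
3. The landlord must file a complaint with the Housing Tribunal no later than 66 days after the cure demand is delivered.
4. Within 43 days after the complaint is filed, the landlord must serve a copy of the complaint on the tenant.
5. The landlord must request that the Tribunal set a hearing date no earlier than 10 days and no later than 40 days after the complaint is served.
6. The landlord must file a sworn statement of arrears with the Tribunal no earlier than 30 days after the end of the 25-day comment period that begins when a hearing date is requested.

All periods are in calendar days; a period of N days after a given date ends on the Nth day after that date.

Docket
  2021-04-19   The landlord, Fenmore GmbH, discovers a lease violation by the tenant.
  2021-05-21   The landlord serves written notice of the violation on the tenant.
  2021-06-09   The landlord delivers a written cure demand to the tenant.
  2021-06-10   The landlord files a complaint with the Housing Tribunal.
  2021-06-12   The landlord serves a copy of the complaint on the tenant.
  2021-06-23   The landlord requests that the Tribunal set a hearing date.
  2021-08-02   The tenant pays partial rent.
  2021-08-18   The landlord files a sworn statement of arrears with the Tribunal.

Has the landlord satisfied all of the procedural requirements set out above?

(1) due by 2021-04-19 + 33 days = 2021-05-22; 2021-05-21 is within that limit.
(2) due by 2021-05-21 + 21 days = 2021-06-11; 2021-06-09 is within that limit.
(3) due by 2021-06-09 + 66 days = 2021-08-14; done 2021-06-10 — timely.
(4) due by 2021-06-10 + 43 days = 2021-07-23; done 2021-06-12 — timely.
(5) the permitted window runs from 2021-06-12 + 10 = 2021-06-22 to 2021-06-12 + 40 = 2021-07-22; done 2021-06-23 — within the window.
(6) permitted from 2021-07-18 + 30 days = 2021-08-17 onward; done 2021-08-18 — permitted.

Yes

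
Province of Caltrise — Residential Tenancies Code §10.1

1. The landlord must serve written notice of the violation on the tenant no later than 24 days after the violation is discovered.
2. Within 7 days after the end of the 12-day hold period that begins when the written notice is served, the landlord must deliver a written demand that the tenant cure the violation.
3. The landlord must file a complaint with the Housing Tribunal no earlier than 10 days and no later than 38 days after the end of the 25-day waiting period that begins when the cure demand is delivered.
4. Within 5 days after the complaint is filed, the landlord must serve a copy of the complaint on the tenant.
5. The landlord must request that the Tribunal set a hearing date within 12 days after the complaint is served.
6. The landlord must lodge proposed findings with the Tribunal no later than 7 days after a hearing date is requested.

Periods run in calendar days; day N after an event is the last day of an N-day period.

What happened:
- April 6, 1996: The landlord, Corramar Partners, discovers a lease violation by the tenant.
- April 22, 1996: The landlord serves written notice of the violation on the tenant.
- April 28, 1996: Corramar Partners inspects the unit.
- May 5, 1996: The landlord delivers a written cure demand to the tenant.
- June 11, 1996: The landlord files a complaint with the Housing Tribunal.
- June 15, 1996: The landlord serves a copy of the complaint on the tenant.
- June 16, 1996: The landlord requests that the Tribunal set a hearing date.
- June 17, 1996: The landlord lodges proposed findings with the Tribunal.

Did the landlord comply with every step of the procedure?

Yes

Step 1: 24 days after April 6, 1996 (when the violation is discovered) is April 30, 1996; done April 22, 1996 — timely.
Step 2: 7 days after May 4, 1996 (end of the 12-day hold period, which began when the written notice is served on April 22, 1996) is May 11, 1996; done May 5, 1996 — timely.
Step 3: the window is 10–38 days after May 30, 1996 (end of the 25-day waiting period, which began when the cure demand is delivered on May 5, 1996), so June 9, 1996 through July 7, 1996; done June 11, 1996 — within the window.
Step 4: 5 days after June 11, 1996 (when the complaint is filed) is June 16, 1996; completed June 15, 1996, before the deadline.
Step 5: 12 days after June 15, 1996 (when the complaint is served) is June 27, 1996; done June 16, 1996 — timely.
Step 6: 7 days after June 16, 1996 (when a hearing date is requested) is June 23, 1996; completed June 17, 1996, before the deadline.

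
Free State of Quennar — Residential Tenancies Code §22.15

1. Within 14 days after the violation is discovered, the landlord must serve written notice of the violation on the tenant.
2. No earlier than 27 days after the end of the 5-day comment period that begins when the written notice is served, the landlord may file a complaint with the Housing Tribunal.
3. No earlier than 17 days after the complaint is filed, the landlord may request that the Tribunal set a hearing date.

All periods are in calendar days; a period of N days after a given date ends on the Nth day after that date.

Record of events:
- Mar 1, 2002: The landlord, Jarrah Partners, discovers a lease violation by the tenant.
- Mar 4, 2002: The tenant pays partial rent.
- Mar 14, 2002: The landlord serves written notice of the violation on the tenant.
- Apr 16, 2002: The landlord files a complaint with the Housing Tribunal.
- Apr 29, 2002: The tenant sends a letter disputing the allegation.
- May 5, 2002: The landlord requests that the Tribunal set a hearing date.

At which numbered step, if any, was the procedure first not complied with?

Step 1 — counting 14 days from Mar 1, 2002 (when the violation is discovered) gives a deadline of Mar 15, 2002; done Mar 14, 2002 — timely.
Step 2 — must wait 27 days from Mar 19, 2002 (end of the 5-day comment period, which began when the written notice is served on Mar 14, 2002), so not before Apr 15, 2002; done Apr 16, 2002, after the minimum wait.
Step 3 — must wait 17 days from Apr 16, 2002 (when the complaint is filed), so not before May 3, 2002; done May 5, 2002 — permitted.

None — every step was satisfied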